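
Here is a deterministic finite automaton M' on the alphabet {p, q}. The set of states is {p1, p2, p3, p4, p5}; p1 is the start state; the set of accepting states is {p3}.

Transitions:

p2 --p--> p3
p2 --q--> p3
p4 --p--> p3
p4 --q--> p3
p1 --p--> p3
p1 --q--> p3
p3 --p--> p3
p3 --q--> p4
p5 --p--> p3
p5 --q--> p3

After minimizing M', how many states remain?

2

States {p2,p5} cannot be reached from the start state, so discard them.
Start with accepting vs non-accepting: {p3} | {p1,p4}.
The partition is now stable with 2 blocks: {p3} | {p1,p4}.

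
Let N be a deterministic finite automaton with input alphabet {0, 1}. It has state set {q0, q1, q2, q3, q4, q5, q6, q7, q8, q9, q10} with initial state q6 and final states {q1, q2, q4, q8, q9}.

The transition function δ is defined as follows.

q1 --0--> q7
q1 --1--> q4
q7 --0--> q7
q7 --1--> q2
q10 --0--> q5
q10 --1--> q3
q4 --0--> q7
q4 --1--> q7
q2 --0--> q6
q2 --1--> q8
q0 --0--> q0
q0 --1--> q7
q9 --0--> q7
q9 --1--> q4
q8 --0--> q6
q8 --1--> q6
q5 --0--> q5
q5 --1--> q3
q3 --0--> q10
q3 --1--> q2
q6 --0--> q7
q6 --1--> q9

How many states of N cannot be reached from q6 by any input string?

No path from q6 leads to q0, q1, q3, q5, q10; the other 6 states are all reachable.

5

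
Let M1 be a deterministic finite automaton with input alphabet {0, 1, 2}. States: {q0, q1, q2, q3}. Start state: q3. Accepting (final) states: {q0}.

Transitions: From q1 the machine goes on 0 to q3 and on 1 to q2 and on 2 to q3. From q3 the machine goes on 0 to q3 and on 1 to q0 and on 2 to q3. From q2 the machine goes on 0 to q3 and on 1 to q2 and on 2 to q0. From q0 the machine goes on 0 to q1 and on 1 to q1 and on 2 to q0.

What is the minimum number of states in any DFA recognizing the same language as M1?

4

Initial partition by acceptance: {q0} | {q1,q2,q3}.
On input 1, block {q1,q2,q3} splits into {q1,q2} and {q3}.
On input 2, block {q1,q2} splits into {q1} and {q2}.
The partition is now stable with 4 blocks: {q0} | {q1} | {q3} | {q2}.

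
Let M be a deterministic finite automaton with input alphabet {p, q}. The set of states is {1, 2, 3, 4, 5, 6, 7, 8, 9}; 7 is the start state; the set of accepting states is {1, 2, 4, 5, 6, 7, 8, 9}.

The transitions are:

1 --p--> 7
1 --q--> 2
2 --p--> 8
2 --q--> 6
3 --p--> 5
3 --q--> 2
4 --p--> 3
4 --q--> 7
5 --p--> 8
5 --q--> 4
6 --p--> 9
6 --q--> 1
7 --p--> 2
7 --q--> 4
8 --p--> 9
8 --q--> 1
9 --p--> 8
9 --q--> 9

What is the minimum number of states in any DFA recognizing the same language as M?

8

All states are reachable from the start state.
P0 = {1,2,4,5,6,7,8,9} | {3}.
Refine {1,2,4,5,6,7,8,9} on symbol p: members go to different blocks, giving {1,2,5,6,7,8,9} and {4}.
On input q, block {1,2,5,6,7,8,9} splits into {1,2,6,8,9} and {5,7}.
Split {1,2,6,8,9} by δ(·,p) → {2,6,8,9} and {1}.
Split {2,6,8,9} by δ(·,q) → {2,9} and {6,8}.
Split {2,9} by δ(·,q) → {2} and {9}.
Split {5,7} by δ(·,p) → {5} and {7}.
No further refinement is possible. Final partition (8 blocks): {2} | {3} | {4} | {5} | {1} | {6,8} | {9} | {7}.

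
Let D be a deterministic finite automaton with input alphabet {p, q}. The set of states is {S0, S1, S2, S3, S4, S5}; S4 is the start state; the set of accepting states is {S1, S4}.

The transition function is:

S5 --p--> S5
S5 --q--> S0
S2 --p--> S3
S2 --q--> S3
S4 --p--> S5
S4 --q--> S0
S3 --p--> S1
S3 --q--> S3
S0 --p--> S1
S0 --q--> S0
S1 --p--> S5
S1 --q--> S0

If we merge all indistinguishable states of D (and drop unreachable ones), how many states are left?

3

First remove the unreachable states {S2,S3}; 4 states remain.
Start with accepting vs non-accepting: {S1,S4} | {S0,S5}.
Refine {S0,S5} on symbol p: members go to different blocks, giving {S0} and {S5}.
The partition is now stable with 3 blocks: {S1,S4} | {S0} | {S5}.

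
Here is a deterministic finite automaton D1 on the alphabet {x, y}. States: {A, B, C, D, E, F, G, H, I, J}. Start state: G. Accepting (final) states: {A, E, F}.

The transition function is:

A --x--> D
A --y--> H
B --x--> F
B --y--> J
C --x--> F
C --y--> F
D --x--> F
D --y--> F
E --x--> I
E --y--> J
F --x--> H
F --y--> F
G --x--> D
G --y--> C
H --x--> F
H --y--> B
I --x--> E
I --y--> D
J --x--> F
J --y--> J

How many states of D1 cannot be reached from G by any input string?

No path from G leads to A, E, I; the other 7 states are all reachable.

3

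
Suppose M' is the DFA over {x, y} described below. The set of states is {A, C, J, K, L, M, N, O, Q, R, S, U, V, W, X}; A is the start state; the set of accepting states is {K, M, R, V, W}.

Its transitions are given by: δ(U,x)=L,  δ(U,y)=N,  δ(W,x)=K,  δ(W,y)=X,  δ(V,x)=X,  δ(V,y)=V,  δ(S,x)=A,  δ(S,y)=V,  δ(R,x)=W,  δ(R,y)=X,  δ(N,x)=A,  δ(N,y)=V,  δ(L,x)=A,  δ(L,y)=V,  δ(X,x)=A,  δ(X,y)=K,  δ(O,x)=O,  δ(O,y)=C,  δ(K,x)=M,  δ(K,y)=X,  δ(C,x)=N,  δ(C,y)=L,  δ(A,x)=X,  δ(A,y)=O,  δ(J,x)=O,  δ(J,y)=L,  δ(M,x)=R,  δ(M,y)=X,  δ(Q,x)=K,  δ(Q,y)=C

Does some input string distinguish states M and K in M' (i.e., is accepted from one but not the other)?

First remove the unreachable states {J,Q,S,U}; 11 states remain.
Initial partition by acceptance: {K,M,R,V,W} | {A,C,L,N,O,X}.
Split {K,M,R,V,W} by δ(·,x) → {K,M,R,W} and {V}.
Refine {A,C,L,N,O,X} on symbol y: members go to different blocks, giving {A,C,O} and {L,N} and {X}.
Split {A,C,O} by δ(·,x) → {C} and {O} and {A}.
The partition is now stable with 7 blocks: {K,M,R,W} | {C} | {V} | {L,N} | {X} | {O} | {A}.
M and K lie in the same block of the stable partition, so they are equivalent — no string distinguishes them.

No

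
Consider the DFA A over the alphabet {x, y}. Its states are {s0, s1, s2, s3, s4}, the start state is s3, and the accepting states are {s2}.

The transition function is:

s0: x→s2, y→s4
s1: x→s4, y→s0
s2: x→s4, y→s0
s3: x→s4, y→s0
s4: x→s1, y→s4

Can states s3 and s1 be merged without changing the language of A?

Yes

All states are reachable from the start state.
Start with accepting vs non-accepting: {s2} | {s0,s1,s3,s4}.
Refine {s0,s1,s3,s4} on symbol x: members go to different blocks, giving {s1,s3,s4} and {s0}.
Refine {s1,s3,s4} on symbol y: members go to different blocks, giving {s1,s3} and {s4}.
Stable partition: {s2} | {s1,s3} | {s0} | {s4} — 4 equivalence classes.
s3 and s1 lie in the same block of the stable partition, so they are equivalent — no string distinguishes them.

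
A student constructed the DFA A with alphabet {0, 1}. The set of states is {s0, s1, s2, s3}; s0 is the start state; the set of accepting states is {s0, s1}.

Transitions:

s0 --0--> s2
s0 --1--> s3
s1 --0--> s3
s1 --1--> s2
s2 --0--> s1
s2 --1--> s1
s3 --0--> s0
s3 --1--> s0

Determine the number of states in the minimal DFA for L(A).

2

All states are reachable from the start state.
Initial partition by acceptance: {s0,s1} | {s2,s3}.
Stable partition: {s0,s1} | {s2,s3} — 2 equivalence classes.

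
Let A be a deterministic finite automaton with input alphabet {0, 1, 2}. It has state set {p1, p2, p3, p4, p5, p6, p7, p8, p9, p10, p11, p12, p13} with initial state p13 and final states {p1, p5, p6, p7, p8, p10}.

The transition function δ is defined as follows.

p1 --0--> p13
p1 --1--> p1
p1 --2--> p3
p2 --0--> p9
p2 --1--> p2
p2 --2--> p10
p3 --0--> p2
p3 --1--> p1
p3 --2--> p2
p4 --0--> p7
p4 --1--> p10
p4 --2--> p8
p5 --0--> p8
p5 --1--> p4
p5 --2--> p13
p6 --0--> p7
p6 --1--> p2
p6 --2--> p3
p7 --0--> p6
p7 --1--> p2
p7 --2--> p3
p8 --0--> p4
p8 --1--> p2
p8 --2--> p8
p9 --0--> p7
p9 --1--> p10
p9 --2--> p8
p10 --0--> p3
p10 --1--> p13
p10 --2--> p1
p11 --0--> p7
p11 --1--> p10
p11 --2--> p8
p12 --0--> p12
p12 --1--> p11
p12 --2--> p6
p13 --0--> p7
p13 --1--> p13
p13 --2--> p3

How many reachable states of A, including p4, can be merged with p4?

States {p5,p11,p12} cannot be reached from the start state, so discard them.
Start with accepting vs non-accepting: {p1,p6,p7,p8,p10} | {p2,p3,p4,p9,p13}.
On input 0, block {p1,p6,p7,p8,p10} splits into {p1,p8,p10} and {p6,p7}.
Refine {p1,p8,p10} on symbol 1: members go to different blocks, giving {p8,p10} and {p1}.
On input 2, block {p8,p10} splits into {p8} and {p10}.
On input 0, block {p2,p3,p4,p9,p13} splits into {p4,p9,p13} and {p2,p3}.
On input 1, block {p4,p9,p13} splits into {p4,p9} and {p13}.
Refine {p2,p3} on symbol 0: members go to different blocks, giving {p2} and {p3}.
Stable partition: {p8} | {p4,p9} | {p6,p7} | {p1} | {p10} | {p2} | {p13} | {p3} — 8 equivalence classes.
The equivalence class containing p4 is {p4,p9}, of size 2.

2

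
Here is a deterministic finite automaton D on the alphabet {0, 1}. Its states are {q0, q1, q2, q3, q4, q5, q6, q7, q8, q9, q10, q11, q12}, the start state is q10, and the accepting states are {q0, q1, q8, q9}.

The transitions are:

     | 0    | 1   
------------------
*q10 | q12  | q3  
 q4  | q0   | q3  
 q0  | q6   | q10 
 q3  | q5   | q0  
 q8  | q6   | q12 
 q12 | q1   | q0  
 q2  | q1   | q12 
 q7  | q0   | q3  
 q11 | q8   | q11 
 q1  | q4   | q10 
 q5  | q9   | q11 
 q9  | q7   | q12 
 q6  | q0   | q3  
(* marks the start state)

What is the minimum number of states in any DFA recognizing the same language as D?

7

States {q2} cannot be reached from the start state, so discard them.
Initial partition by acceptance: {q0,q1,q8,q9} | {q3,q4,q5,q6,q7,q10,q11,q12}.
Split {q3,q4,q5,q6,q7,q10,q11,q12} by δ(·,0) → {q4,q5,q6,q7,q11,q12} and {q3,q10}.
Split {q0,q1,q8,q9} by δ(·,1) → {q0,q1} and {q8,q9}.
Split {q4,q5,q6,q7,q11,q12} by δ(·,0) → {q4,q6,q7,q12} and {q5,q11}.
On input 1, block {q4,q6,q7,q12} splits into {q4,q6,q7} and {q12}.
Split {q3,q10} by δ(·,0) → {q3} and {q10}.
Stable partition: {q0,q1} | {q4,q6,q7} | {q3} | {q8,q9} | {q5,q11} | {q12} | {q10} — 7 equivalence classes.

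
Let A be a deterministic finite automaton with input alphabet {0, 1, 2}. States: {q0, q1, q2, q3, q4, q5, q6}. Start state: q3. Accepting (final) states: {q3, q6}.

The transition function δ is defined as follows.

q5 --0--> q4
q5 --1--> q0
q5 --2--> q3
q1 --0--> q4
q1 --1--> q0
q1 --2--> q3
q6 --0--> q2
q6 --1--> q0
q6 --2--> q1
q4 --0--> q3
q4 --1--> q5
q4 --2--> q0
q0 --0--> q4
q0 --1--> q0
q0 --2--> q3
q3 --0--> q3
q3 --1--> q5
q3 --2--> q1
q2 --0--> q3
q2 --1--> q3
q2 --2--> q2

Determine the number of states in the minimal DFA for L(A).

3

First remove the unreachable states {q2,q6}; 5 states remain.
P0 = {q3} | {q0,q1,q4,q5}.
Split {q0,q1,q4,q5} by δ(·,0) → {q0,q1,q5} and {q4}.
No further refinement is possible. Final partition (3 blocks): {q3} | {q0,q1,q5} | {q4}.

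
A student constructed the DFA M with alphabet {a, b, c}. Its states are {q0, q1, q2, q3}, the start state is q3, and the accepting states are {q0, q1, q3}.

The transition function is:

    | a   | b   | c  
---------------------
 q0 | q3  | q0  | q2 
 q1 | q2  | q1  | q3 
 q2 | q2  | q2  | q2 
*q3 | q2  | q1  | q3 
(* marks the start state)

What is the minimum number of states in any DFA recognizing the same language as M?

States {q0} cannot be reached from the start state, so discard them.
P0 = {q1,q3} | {q2}.
Stable partition: {q1,q3} | {q2} — 2 equivalence classes.

2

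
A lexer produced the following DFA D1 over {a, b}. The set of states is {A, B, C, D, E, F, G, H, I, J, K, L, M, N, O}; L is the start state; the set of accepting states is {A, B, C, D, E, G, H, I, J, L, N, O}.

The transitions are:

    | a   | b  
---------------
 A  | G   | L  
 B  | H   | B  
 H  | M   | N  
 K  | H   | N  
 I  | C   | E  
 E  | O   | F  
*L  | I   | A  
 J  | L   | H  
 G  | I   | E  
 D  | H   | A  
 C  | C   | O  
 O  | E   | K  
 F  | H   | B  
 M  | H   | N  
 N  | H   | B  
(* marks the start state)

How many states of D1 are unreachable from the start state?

2

No path from L leads to D, J; the other 13 states are all reachable.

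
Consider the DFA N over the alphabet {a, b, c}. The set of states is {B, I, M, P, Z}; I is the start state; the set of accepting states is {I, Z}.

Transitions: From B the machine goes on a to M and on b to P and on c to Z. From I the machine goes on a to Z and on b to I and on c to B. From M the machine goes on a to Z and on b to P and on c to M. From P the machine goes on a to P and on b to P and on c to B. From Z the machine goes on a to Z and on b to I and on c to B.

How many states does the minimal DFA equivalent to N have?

Start with accepting vs non-accepting: {I,Z} | {B,M,P}.
Refine {B,M,P} on symbol a: members go to different blocks, giving {B,P} and {M}.
On input a, block {B,P} splits into {B} and {P}.
No further refinement is possible. Final partition (4 blocks): {I,Z} | {B} | {M} | {P}.

4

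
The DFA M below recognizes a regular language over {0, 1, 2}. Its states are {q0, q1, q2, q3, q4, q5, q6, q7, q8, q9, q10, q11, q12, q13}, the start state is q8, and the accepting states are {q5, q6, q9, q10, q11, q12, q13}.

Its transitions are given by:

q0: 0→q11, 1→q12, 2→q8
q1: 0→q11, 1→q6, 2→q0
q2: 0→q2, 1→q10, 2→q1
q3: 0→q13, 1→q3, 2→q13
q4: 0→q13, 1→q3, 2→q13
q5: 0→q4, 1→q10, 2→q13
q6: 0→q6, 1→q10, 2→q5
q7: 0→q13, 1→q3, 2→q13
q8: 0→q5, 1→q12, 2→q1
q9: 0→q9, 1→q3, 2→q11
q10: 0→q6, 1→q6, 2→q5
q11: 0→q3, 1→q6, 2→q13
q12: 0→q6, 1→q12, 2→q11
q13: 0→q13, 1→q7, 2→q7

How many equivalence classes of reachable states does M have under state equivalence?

First remove the unreachable states {q2,q9}; 12 states remain.
Start with accepting vs non-accepting: {q5,q6,q10,q11,q12,q13} | {q0,q1,q3,q4,q7,q8}.
Split {q5,q6,q10,q11,q12,q13} by δ(·,0) → {q6,q10,q12,q13} and {q5,q11}.
On input 1, block {q6,q10,q12,q13} splits into {q6,q10,q12} and {q13}.
Split {q0,q1,q3,q4,q7,q8} by δ(·,0) → {q0,q1,q8} and {q3,q4,q7}.
The partition is now stable with 5 blocks: {q6,q10,q12} | {q0,q1,q8} | {q5,q11} | {q13} | {q3,q4,q7}.

5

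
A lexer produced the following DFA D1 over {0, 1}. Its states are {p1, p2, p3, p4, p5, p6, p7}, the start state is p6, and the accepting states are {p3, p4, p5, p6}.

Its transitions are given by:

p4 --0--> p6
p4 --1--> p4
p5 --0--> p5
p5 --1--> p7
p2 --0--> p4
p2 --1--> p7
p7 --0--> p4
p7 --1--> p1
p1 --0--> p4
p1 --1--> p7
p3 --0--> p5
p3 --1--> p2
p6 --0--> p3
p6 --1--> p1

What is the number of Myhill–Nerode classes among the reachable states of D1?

3

All states are reachable from the start state.
P0 = {p3,p4,p5,p6} | {p1,p2,p7}.
On input 1, block {p3,p4,p5,p6} splits into {p3,p5,p6} and {p4}.
Stable partition: {p3,p5,p6} | {p1,p2,p7} | {p4} — 3 equivalence classes.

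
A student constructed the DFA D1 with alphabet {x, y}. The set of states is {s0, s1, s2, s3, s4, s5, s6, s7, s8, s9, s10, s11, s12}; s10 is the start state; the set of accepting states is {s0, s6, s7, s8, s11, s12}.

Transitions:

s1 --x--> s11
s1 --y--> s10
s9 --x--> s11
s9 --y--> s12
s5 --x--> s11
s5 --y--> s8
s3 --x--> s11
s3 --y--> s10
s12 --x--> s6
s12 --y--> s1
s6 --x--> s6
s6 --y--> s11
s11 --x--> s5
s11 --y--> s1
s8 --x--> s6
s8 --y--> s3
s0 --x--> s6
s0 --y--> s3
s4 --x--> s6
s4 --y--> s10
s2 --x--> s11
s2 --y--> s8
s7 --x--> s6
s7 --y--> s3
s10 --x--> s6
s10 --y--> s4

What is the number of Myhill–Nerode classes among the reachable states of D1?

6

Reachable states from the start: {s1,s3,s4,s5,s6,s8,s10,s11}. Unreachable: {s0,s2,s7,s9,s12} — drop them.
Initial partition by acceptance: {s6,s8,s11} | {s1,s3,s4,s5,s10}.
On input x, block {s6,s8,s11} splits into {s6,s8} and {s11}.
Split {s6,s8} by δ(·,y) → {s6} and {s8}.
Split {s1,s3,s4,s5,s10} by δ(·,x) → {s1,s3,s5} and {s4,s10}.
On input y, block {s1,s3,s5} splits into {s1,s3} and {s5}.
The partition is now stable with 6 blocks: {s6} | {s1,s3} | {s11} | {s8} | {s4,s10} | {s5}.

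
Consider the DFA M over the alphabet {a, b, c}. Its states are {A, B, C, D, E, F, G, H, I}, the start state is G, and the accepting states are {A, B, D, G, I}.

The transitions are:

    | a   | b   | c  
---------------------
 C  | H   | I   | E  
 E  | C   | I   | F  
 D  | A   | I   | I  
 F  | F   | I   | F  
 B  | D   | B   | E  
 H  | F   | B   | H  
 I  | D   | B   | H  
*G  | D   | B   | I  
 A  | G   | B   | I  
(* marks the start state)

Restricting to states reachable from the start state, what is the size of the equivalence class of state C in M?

P0 = {A,B,D,G,I} | {C,E,F,H}.
Split {A,B,D,G,I} by δ(·,c) → {A,D,G} and {B,I}.
The partition is now stable with 3 blocks: {A,D,G} | {C,E,F,H} | {B,I}.
State C belongs to the block {C,E,F,H}, which has 4 states.

4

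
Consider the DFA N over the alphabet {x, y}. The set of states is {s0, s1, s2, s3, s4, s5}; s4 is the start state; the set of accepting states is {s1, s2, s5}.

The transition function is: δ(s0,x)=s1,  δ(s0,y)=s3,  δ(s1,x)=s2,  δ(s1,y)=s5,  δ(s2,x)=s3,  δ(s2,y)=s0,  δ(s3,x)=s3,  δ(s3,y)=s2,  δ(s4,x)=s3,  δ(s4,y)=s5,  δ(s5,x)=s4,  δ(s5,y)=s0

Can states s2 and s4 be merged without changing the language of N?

All states are reachable from the start state.
Initial partition by acceptance: {s1,s2,s5} | {s0,s3,s4}.
Split {s1,s2,s5} by δ(·,x) → {s2,s5} and {s1}.
Split {s0,s3,s4} by δ(·,x) → {s3,s4} and {s0}.
The partition is now stable with 4 blocks: {s2,s5} | {s3,s4} | {s1} | {s0}.
s2 and s4 end up in different blocks, so they are distinguishable. For instance, the string 'ε' is accepted from only s2.

No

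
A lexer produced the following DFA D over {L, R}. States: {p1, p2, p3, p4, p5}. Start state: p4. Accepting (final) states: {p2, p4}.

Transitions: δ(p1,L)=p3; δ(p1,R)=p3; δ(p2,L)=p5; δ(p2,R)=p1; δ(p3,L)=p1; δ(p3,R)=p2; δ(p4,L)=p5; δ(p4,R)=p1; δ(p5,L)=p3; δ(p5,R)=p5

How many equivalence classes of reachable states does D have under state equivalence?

Every state is reachable, so we keep all 5.
Initial partition by acceptance: {p2,p4} | {p1,p3,p5}.
Refine {p1,p3,p5} on symbol R: members go to different blocks, giving {p1,p5} and {p3}.
On input R, block {p1,p5} splits into {p1} and {p5}.
The partition is now stable with 4 blocks: {p2,p4} | {p1} | {p3} | {p5}.

4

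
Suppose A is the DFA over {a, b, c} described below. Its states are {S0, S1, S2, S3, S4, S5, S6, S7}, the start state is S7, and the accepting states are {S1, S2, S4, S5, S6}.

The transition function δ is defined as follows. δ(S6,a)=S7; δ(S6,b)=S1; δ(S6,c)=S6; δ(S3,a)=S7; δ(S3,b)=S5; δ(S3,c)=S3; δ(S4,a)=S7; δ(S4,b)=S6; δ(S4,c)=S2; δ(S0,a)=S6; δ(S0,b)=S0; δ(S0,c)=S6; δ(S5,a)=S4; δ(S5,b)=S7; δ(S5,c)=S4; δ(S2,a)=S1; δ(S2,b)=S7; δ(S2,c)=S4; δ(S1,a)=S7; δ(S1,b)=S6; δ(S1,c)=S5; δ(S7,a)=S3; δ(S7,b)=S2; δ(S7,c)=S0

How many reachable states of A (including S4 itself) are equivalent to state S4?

All states are reachable from the start state.
Initial partition by acceptance: {S1,S2,S4,S5,S6} | {S0,S3,S7}.
Refine {S1,S2,S4,S5,S6} on symbol a: members go to different blocks, giving {S1,S4,S6} and {S2,S5}.
Split {S1,S4,S6} by δ(·,c) → {S1,S4} and {S6}.
Split {S0,S3,S7} by δ(·,a) → {S3,S7} and {S0}.
On input c, block {S3,S7} splits into {S3} and {S7}.
The partition is now stable with 6 blocks: {S1,S4} | {S3} | {S2,S5} | {S6} | {S0} | {S7}.
The equivalence class containing S4 is {S1,S4}, of size 2.

2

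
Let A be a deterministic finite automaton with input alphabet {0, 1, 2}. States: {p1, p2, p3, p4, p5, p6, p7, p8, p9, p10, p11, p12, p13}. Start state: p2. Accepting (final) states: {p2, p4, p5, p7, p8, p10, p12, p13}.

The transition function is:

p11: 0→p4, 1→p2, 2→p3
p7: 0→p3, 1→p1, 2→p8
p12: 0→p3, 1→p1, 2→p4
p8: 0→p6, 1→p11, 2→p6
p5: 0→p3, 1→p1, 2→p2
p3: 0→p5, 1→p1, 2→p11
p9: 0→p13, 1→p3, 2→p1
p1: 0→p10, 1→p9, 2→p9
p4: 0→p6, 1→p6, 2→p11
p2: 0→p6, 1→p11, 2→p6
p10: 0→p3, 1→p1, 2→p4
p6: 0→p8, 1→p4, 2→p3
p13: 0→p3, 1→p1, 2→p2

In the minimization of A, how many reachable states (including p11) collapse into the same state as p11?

2

Reachable states from the start: {p1,p2,p3,p4,p5,p6,p8,p9,p10,p11,p13}. Unreachable: {p7,p12} — drop them.
Initial partition by acceptance: {p2,p4,p5,p8,p10,p13} | {p1,p3,p6,p9,p11}.
On input 2, block {p2,p4,p5,p8,p10,p13} splits into {p2,p4,p8} and {p5,p10,p13}.
On input 0, block {p1,p3,p6,p9,p11} splits into {p1,p3,p9} and {p6,p11}.
Refine {p1,p3,p9} on symbol 2: members go to different blocks, giving {p1,p9} and {p3}.
Refine {p1,p9} on symbol 1: members go to different blocks, giving {p1} and {p9}.
No further refinement is possible. Final partition (6 blocks): {p2,p4,p8} | {p1} | {p5,p10,p13} | {p6,p11} | {p3} | {p9}.
The equivalence class containing p11 is {p6,p11}, of size 2.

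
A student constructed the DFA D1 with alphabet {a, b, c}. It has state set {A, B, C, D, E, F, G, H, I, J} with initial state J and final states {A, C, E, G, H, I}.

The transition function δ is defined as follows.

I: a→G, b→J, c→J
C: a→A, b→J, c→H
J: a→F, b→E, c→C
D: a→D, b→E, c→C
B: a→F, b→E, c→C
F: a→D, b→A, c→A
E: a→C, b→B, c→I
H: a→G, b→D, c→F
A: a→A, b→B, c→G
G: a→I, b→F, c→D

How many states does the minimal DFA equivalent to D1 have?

3

P0 = {A,C,E,G,H,I} | {B,D,F,J}.
On input c, block {A,C,E,G,H,I} splits into {A,C,E} and {G,H,I}.
The partition is now stable with 3 blocks: {A,C,E} | {B,D,F,J} | {G,H,I}.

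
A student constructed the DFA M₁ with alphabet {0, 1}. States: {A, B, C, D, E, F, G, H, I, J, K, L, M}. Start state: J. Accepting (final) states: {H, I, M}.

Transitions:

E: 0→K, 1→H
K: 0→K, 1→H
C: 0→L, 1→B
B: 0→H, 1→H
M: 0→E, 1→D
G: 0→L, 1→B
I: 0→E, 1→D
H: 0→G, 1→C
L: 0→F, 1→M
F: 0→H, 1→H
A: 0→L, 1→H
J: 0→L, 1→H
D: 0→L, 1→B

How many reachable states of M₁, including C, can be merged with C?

Reachable states from the start: {B,C,D,E,F,G,H,J,K,L,M}. Unreachable: {A,I} — drop them.
Initial partition by acceptance: {H,M} | {B,C,D,E,F,G,J,K,L}.
On input 0, block {B,C,D,E,F,G,J,K,L} splits into {C,D,E,G,J,K,L} and {B,F}.
Split {C,D,E,G,J,K,L} by δ(·,0) → {C,D,E,G,J,K} and {L}.
Refine {C,D,E,G,J,K} on symbol 0: members go to different blocks, giving {C,D,G,J} and {E,K}.
Refine {H,M} on symbol 0: members go to different blocks, giving {H} and {M}.
Split {C,D,G,J} by δ(·,1) → {C,D,G} and {J}.
Stable partition: {H} | {C,D,G} | {B,F} | {L} | {E,K} | {M} | {J} — 7 equivalence classes.
State C belongs to the block {C,D,G}, which has 3 states.

3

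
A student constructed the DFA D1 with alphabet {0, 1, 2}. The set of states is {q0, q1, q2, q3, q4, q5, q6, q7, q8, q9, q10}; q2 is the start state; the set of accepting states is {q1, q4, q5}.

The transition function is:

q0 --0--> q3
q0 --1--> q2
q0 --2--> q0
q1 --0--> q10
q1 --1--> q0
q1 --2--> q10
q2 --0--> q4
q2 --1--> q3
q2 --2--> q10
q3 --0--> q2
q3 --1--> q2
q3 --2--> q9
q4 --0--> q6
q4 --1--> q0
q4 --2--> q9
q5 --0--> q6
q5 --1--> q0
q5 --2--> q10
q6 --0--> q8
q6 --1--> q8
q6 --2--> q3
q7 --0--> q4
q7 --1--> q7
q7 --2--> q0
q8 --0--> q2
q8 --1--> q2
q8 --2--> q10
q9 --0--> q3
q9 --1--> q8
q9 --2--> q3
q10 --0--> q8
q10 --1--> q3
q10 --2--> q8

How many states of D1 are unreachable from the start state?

3

No path from q2 leads to q1, q5, q7; the other 8 states are all reachable.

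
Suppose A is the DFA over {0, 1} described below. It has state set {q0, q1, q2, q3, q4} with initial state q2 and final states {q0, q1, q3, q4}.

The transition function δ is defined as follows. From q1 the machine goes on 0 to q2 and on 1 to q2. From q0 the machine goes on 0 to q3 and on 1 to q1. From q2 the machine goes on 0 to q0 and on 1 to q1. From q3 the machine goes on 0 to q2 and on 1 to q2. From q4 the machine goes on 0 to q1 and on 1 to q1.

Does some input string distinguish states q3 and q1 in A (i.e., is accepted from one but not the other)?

States {q4} cannot be reached from the start state, so discard them.
P0 = {q0,q1,q3} | {q2}.
Refine {q0,q1,q3} on symbol 0: members go to different blocks, giving {q1,q3} and {q0}.
No further refinement is possible. Final partition (3 blocks): {q1,q3} | {q2} | {q0}.
q3 and q1 lie in the same block of the stable partition, so they are equivalent — no string distinguishes them.

No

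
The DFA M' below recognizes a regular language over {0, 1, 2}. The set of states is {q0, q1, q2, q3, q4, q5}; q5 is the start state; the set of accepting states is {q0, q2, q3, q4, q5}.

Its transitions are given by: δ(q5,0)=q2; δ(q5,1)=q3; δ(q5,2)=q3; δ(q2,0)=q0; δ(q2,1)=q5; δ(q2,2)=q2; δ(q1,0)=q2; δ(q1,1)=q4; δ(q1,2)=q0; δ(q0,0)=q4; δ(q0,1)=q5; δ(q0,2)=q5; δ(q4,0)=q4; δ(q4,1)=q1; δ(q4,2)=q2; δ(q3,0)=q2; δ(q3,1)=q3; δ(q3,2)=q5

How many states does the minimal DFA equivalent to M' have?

All states are reachable from the start state.
Start with accepting vs non-accepting: {q0,q2,q3,q4,q5} | {q1}.
Refine {q0,q2,q3,q4,q5} on symbol 1: members go to different blocks, giving {q0,q2,q3,q5} and {q4}.
Refine {q0,q2,q3,q5} on symbol 0: members go to different blocks, giving {q2,q3,q5} and {q0}.
On input 0, block {q2,q3,q5} splits into {q3,q5} and {q2}.
Stable partition: {q3,q5} | {q1} | {q4} | {q0} | {q2} — 5 equivalence classes.

5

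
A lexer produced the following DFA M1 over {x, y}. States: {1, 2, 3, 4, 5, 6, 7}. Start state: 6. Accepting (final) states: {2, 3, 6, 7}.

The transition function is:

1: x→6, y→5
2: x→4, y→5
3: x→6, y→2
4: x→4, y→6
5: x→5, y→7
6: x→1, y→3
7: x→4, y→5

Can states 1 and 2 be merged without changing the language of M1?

Initial partition by acceptance: {2,3,6,7} | {1,4,5}.
On input x, block {2,3,6,7} splits into {2,6,7} and {3}.
Refine {2,6,7} on symbol y: members go to different blocks, giving {2,7} and {6}.
Refine {1,4,5} on symbol x: members go to different blocks, giving {4,5} and {1}.
On input y, block {4,5} splits into {4} and {5}.
The partition is now stable with 6 blocks: {2,7} | {4} | {3} | {6} | {1} | {5}.
1 and 2 end up in different blocks, so they are distinguishable. For instance, the string 'ε' is accepted from only 2.

No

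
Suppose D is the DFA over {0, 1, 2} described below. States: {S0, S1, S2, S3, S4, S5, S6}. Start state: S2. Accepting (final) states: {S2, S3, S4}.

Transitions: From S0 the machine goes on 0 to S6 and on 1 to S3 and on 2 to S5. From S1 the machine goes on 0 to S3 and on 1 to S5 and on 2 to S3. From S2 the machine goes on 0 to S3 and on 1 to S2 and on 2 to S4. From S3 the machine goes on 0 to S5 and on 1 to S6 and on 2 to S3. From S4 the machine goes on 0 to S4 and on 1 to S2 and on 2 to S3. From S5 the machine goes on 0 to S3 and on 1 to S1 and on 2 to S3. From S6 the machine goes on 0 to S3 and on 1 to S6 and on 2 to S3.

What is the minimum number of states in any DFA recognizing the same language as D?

4

First remove the unreachable states {S0}; 6 states remain.
P0 = {S2,S3,S4} | {S1,S5,S6}.
Refine {S2,S3,S4} on symbol 0: members go to different blocks, giving {S2,S4} and {S3}.
Refine {S2,S4} on symbol 0: members go to different blocks, giving {S2} and {S4}.
Stable partition: {S2} | {S1,S5,S6} | {S3} | {S4} — 4 equivalence classes.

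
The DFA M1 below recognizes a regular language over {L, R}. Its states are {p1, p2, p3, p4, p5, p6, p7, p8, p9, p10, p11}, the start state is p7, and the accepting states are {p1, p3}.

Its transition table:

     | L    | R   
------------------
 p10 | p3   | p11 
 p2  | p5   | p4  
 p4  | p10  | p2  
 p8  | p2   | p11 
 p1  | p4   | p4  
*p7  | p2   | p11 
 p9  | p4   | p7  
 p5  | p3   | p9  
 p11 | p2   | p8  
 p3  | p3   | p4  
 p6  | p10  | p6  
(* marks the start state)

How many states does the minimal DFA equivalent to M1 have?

States {p1,p6} cannot be reached from the start state, so discard them.
P0 = {p3} | {p2,p4,p5,p7,p8,p9,p10,p11}.
Refine {p2,p4,p5,p7,p8,p9,p10,p11} on symbol L: members go to different blocks, giving {p2,p4,p7,p8,p9,p11} and {p5,p10}.
Refine {p2,p4,p7,p8,p9,p11} on symbol L: members go to different blocks, giving {p7,p8,p9,p11} and {p2,p4}.
No further refinement is possible. Final partition (4 blocks): {p3} | {p7,p8,p9,p11} | {p5,p10} | {p2,p4}.

4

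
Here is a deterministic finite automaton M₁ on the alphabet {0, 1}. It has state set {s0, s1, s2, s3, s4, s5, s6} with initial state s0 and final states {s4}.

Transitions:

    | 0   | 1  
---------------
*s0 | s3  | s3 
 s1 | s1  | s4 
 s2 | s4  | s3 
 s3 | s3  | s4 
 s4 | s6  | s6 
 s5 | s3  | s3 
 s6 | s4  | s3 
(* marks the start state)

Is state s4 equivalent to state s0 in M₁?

States {s1,s2,s5} cannot be reached from the start state, so discard them.
Start with accepting vs non-accepting: {s4} | {s0,s3,s6}.
Refine {s0,s3,s6} on symbol 0: members go to different blocks, giving {s0,s3} and {s6}.
On input 1, block {s0,s3} splits into {s0} and {s3}.
The partition is now stable with 4 blocks: {s4} | {s0} | {s6} | {s3}.
s4 and s0 end up in different blocks, so they are distinguishable. For instance, the string 'ε' is accepted from only s4.

No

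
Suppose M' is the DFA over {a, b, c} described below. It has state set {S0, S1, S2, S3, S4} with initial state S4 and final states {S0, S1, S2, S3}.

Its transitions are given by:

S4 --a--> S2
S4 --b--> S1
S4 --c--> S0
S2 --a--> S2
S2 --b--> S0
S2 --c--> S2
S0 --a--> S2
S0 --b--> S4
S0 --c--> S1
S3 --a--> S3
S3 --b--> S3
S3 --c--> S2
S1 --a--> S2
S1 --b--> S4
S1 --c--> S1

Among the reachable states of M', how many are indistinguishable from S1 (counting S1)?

2

First remove the unreachable states {S3}; 4 states remain.
Start with accepting vs non-accepting: {S0,S1,S2} | {S4}.
On input b, block {S0,S1,S2} splits into {S0,S1} and {S2}.
The partition is now stable with 3 blocks: {S0,S1} | {S4} | {S2}.
The equivalence class containing S1 is {S0,S1}, of size 2.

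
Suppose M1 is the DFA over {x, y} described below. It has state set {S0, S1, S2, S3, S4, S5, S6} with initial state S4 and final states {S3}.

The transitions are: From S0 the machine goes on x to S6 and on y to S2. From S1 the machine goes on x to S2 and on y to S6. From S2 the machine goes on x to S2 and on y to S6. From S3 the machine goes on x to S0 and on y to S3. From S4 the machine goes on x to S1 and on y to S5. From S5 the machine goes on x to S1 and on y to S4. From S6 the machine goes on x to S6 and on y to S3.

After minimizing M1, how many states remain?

All states are reachable from the start state.
Start with accepting vs non-accepting: {S3} | {S0,S1,S2,S4,S5,S6}.
On input y, block {S0,S1,S2,S4,S5,S6} splits into {S0,S1,S2,S4,S5} and {S6}.
On input x, block {S0,S1,S2,S4,S5} splits into {S1,S2,S4,S5} and {S0}.
Split {S1,S2,S4,S5} by δ(·,y) → {S1,S2} and {S4,S5}.
The partition is now stable with 5 blocks: {S3} | {S1,S2} | {S6} | {S0} | {S4,S5}.

5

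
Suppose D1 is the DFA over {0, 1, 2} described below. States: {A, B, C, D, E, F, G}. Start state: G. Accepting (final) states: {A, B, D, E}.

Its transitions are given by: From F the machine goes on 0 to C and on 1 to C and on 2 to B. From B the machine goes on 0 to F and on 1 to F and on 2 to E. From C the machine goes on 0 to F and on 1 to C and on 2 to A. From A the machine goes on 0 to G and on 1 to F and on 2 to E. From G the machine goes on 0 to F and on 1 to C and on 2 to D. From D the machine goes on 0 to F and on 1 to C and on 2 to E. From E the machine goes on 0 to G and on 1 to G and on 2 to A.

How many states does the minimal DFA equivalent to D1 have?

2

Initial partition by acceptance: {A,B,D,E} | {C,F,G}.
No further refinement is possible. Final partition (2 blocks): {A,B,D,E} | {C,F,G}.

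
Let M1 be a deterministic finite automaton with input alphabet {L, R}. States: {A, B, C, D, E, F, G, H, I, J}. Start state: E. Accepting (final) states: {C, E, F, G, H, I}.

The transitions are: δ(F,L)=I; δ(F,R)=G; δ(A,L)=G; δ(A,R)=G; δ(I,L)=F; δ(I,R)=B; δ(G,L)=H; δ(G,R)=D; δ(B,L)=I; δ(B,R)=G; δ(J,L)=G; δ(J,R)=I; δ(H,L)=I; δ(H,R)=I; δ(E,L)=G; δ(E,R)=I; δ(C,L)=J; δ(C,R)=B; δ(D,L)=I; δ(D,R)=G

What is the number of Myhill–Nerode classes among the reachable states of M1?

3

Reachable states from the start: {B,D,E,F,G,H,I}. Unreachable: {A,C,J} — drop them.
P0 = {E,F,G,H,I} | {B,D}.
On input R, block {E,F,G,H,I} splits into {E,F,H} and {G,I}.
No further refinement is possible. Final partition (3 blocks): {E,F,H} | {B,D} | {G,I}.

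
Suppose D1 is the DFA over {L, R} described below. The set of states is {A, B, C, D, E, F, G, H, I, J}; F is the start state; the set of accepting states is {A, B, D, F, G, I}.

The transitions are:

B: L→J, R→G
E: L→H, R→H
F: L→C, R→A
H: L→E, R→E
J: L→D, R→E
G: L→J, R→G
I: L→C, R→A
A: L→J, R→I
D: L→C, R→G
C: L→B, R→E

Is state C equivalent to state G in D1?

No

Initial partition by acceptance: {A,B,D,F,G,I} | {C,E,H,J}.
Refine {C,E,H,J} on symbol L: members go to different blocks, giving {C,J} and {E,H}.
No further refinement is possible. Final partition (3 blocks): {A,B,D,F,G,I} | {C,J} | {E,H}.
C and G end up in different blocks, so they are distinguishable. For instance, the string 'ε' is accepted from only G.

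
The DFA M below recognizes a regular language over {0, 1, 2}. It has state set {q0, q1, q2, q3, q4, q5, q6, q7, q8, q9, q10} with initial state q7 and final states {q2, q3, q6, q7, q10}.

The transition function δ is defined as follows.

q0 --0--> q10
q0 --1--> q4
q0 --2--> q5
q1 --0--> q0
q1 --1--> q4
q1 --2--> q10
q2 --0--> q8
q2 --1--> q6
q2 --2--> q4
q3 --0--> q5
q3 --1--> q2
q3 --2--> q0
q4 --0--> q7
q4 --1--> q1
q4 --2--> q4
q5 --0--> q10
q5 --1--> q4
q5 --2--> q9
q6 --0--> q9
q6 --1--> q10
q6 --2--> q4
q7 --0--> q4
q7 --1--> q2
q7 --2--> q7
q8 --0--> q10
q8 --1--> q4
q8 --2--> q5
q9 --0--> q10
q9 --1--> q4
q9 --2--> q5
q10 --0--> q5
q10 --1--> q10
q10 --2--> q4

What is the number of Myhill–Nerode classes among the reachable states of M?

5

First remove the unreachable states {q3}; 10 states remain.
Start with accepting vs non-accepting: {q2,q6,q7,q10} | {q0,q1,q4,q5,q8,q9}.
Refine {q2,q6,q7,q10} on symbol 2: members go to different blocks, giving {q2,q6,q10} and {q7}.
On input 0, block {q0,q1,q4,q5,q8,q9} splits into {q0,q5,q8,q9} and {q1} and {q4}.
The partition is now stable with 5 blocks: {q2,q6,q10} | {q0,q5,q8,q9} | {q7} | {q1} | {q4}.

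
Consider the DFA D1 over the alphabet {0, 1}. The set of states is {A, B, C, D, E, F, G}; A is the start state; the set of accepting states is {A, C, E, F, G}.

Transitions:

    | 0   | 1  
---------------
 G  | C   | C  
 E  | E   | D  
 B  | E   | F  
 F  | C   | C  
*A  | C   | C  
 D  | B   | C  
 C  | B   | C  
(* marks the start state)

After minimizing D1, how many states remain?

5

Reachable states from the start: {A,B,C,D,E,F}. Unreachable: {G} — drop them.
Start with accepting vs non-accepting: {A,C,E,F} | {B,D}.
On input 0, block {A,C,E,F} splits into {A,E,F} and {C}.
On input 0, block {A,E,F} splits into {A,F} and {E}.
Split {B,D} by δ(·,0) → {B} and {D}.
Stable partition: {A,F} | {B} | {C} | {E} | {D} — 5 equivalence classes.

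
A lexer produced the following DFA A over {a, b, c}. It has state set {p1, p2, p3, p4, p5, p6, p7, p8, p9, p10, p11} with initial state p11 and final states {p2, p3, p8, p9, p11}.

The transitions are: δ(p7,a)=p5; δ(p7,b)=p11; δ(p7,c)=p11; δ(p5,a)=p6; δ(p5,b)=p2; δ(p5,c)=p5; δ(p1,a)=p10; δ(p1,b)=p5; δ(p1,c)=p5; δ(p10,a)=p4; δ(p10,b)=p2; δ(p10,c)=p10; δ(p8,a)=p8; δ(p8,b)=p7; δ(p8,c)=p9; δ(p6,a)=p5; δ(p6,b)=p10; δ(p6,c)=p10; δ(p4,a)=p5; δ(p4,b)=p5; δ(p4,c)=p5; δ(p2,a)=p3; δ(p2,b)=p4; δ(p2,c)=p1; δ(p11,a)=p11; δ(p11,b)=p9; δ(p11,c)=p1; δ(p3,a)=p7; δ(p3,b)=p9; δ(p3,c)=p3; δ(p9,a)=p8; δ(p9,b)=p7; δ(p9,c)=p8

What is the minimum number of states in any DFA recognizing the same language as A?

7

Start with accepting vs non-accepting: {p2,p3,p8,p9,p11} | {p1,p4,p5,p6,p7,p10}.
Refine {p2,p3,p8,p9,p11} on symbol a: members go to different blocks, giving {p2,p8,p9,p11} and {p3}.
On input a, block {p2,p8,p9,p11} splits into {p8,p9,p11} and {p2}.
Split {p8,p9,p11} by δ(·,b) → {p8,p9} and {p11}.
Split {p1,p4,p5,p6,p7,p10} by δ(·,b) → {p1,p4,p6} and {p5,p10} and {p7}.
Stable partition: {p8,p9} | {p1,p4,p6} | {p3} | {p2} | {p11} | {p5,p10} | {p7} — 7 equivalence classes.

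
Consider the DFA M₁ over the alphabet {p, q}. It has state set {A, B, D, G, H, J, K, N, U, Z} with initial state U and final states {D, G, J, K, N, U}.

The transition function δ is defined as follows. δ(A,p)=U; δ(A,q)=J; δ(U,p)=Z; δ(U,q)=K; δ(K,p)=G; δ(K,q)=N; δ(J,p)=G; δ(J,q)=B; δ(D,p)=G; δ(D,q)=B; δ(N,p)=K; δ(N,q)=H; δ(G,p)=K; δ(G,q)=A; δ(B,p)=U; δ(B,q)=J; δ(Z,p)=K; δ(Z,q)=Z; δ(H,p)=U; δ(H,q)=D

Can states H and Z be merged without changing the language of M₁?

Initial partition by acceptance: {D,G,J,K,N,U} | {A,B,H,Z}.
Refine {D,G,J,K,N,U} on symbol p: members go to different blocks, giving {D,G,J,K,N} and {U}.
Split {D,G,J,K,N} by δ(·,q) → {D,G,J,N} and {K}.
Split {D,G,J,N} by δ(·,p) → {G,N} and {D,J}.
Refine {A,B,H,Z} on symbol p: members go to different blocks, giving {A,B,H} and {Z}.
Stable partition: {G,N} | {A,B,H} | {U} | {K} | {D,J} | {Z} — 6 equivalence classes.
H and Z end up in different blocks, so they are distinguishable. For instance, the string 'q' is accepted from only H.

No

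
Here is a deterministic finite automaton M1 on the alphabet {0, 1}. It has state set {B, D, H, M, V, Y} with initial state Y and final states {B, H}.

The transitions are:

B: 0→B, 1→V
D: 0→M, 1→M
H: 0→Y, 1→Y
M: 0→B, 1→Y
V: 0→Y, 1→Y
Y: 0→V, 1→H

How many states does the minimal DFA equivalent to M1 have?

First remove the unreachable states {B,D,M}; 3 states remain.
P0 = {H} | {V,Y}.
On input 1, block {V,Y} splits into {Y} and {V}.
The partition is now stable with 3 blocks: {H} | {Y} | {V}.

3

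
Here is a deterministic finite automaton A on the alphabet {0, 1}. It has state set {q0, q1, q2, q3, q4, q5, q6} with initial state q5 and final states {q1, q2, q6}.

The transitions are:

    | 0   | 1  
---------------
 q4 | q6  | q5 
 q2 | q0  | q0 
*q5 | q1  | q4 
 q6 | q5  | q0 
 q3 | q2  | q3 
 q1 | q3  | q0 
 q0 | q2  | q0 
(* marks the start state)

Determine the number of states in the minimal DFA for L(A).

2

All states are reachable from the start state.
P0 = {q1,q2,q6} | {q0,q3,q4,q5}.
The partition is now stable with 2 blocks: {q1,q2,q6} | {q0,q3,q4,q5}.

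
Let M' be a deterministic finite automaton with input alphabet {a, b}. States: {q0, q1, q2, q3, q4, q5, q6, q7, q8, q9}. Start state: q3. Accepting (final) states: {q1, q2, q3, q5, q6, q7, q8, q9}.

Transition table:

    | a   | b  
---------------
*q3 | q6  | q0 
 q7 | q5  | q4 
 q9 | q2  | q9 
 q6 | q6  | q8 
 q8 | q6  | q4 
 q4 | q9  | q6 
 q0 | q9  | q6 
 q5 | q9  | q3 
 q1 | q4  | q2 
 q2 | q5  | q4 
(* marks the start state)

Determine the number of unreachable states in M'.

2

Starting at q3 and following transitions, the reachable set is {q0, q2, q3, q4, q5, q6, q8, q9}. That leaves q1, q7 unreachable — 2 in total.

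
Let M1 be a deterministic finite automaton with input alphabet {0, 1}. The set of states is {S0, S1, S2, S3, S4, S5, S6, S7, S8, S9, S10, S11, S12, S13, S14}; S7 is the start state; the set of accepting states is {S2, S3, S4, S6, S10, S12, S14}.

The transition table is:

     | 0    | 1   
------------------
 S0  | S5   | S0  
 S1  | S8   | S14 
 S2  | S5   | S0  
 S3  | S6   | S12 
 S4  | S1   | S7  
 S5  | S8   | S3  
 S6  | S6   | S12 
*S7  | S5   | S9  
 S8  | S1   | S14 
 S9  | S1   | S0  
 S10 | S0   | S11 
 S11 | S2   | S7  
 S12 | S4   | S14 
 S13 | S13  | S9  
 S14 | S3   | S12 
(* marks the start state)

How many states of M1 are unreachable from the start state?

BFS from S7 reaches {S0, S1, S3, S4, S5, S6, S7, S8, S9, S12, S14}; the 4 state(s) S2, S10, S11, S13 are never visited.

4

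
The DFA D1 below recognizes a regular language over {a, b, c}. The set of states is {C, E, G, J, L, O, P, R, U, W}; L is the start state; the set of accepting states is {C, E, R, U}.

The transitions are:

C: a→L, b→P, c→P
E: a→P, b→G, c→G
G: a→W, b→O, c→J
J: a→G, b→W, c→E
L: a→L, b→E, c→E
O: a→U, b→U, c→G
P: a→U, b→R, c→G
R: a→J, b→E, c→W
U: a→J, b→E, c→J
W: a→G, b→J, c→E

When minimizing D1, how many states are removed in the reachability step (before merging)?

No path from L leads to C; the other 9 states are all reachable.

1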